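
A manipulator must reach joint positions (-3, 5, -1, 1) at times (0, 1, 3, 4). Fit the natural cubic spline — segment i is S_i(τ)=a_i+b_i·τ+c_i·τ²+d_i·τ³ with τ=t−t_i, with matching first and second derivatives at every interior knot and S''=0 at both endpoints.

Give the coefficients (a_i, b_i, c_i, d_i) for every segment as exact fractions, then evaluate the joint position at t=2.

  seg 0: a=-3 b=83/8 c=0 d=-19/8
  seg 1: a=5 b=13/4 c=-57/8 d=2
  seg 2: a=-1 b=-5/4 c=39/8 d=-13/8
S(2) = 25/8

Δ: Δ0=8, Δ1=-3, Δ2=2
row 1: diag=6, rhs=-66; c'=1/3, d'=-11
row 2: denom=6−2·1/3=16/3; d'=(30−2·-11)/(16/3)=39/4
back: M2=39/4
back: M1=-11−1/3·39/4=-57/4
M: M0=0, M1=-57/4, M2=39/4, M3=0
seg 0: a=-3, c=M0/2=0, d=(M1−M0)/(6·1)=-19/8, b=Δ0−h0·(2M0+M1)/6=83/8
seg 1: a=5, c=M1/2=-57/8, d=(M2−M1)/(6·2)=2, b=Δ1−h1·(2M1+M2)/6=13/4
seg 2: a=-1, c=M2/2=39/8, d=(M3−M2)/(6·1)=-13/8, b=Δ2−h2·(2M2+M3)/6=-5/4
t_q=2 → seg 1, τ=1; S=5+13/4·τ+-57/8·τ²+2·τ³=25/8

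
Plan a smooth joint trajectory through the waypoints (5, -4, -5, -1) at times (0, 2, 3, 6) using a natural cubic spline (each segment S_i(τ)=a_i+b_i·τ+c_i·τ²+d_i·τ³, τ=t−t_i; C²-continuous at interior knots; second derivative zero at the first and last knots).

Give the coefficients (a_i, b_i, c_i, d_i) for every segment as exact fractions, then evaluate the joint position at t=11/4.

  seg 0: a=5 b=-1577/282 c=0 d=77/282
  seg 1: a=-4 b=-653/282 c=77/47 d=-91/282
  seg 2: a=-5 b=-1/141 c=63/94 d=-7/94
S(11/4) = -29787/6016

Δ: Δ0=-9/2, Δ1=-1, Δ2=4/3
row 1: diag=6, rhs=21; c'=1/6, d'=7/2
row 2: denom=8−1·1/6=47/6; d'=(14−1·7/2)/(47/6)=63/47
back: M2=63/47
back: M1=7/2−1/6·63/47=154/47
M: M0=0, M1=154/47, M2=63/47, M3=0
seg 0: a=5, c=M0/2=0, d=(M1−M0)/(6·2)=77/282, b=Δ0−h0·(2M0+M1)/6=-1577/282
seg 1: a=-4, c=M1/2=77/47, d=(M2−M1)/(6·1)=-91/282, b=Δ1−h1·(2M1+M2)/6=-653/282
seg 2: a=-5, c=M2/2=63/94, d=(M3−M2)/(6·3)=-7/94, b=Δ2−h2·(2M2+M3)/6=-1/141
t_q=11/4 → seg 1, τ=3/4; S=-4+-653/282·τ+77/47·τ²+-91/282·τ³=-29787/6016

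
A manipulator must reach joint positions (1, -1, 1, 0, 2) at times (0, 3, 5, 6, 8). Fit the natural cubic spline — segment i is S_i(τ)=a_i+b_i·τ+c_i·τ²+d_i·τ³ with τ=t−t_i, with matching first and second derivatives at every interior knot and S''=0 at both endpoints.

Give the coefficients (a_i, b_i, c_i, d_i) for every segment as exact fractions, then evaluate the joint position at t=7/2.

Δ: Δ0=-2/3, Δ1=1, Δ2=-1, Δ3=1
row 1: diag=10, rhs=10; c'=1/5, d'=1
row 2: denom=6−2·1/5=28/5; d'=(-12−2·1)/(28/5)=-5/2
row 3: denom=6−1·5/28=163/28; d'=(12−1·-5/2)/(163/28)=406/163
back: M3=406/163
back: M2=-5/2−5/28·406/163=-480/163
back: M1=1−1/5·-480/163=259/163
M: M0=0, M1=259/163, M2=-480/163, M3=406/163, M4=0
seg 0: a=1, c=M0/2=0, d=(M1−M0)/(6·3)=259/2934, b=Δ0−h0·(2M0+M1)/6=-1429/978
seg 1: a=-1, c=M1/2=259/326, d=(M2−M1)/(6·2)=-739/1956, b=Δ1−h1·(2M1+M2)/6=451/489
seg 2: a=1, c=M2/2=-240/163, d=(M3−M2)/(6·1)=443/489, b=Δ2−h2·(2M2+M3)/6=-212/489
seg 3: a=0, c=M3/2=203/163, d=(M4−M3)/(6·2)=-203/978, b=Δ3−h3·(2M3+M4)/6=-323/489
t_q=7/2 → seg 1, τ=1/2; S=-1+451/489·τ+259/326·τ²+-739/1956·τ³=-2021/5216

  seg 0: a=1 b=-1429/978 c=0 d=259/2934
  seg 1: a=-1 b=451/489 c=259/326 d=-739/1956
  seg 2: a=1 b=-212/489 c=-240/163 d=443/489
  seg 3: a=0 b=-323/489 c=203/163 d=-203/978
S(7/2) = -2021/5216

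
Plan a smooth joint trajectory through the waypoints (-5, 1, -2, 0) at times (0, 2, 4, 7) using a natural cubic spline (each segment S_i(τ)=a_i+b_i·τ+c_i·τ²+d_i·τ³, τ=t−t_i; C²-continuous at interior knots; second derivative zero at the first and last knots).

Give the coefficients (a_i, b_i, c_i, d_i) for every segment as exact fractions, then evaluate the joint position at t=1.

Δ: Δ0=3, Δ1=-3/2, Δ2=2/3
row 1: diag=8, rhs=-27; c'=1/4, d'=-27/8
row 2: denom=10−2·1/4=19/2; d'=(13−2·-27/8)/(19/2)=79/38
back: M2=79/38
back: M1=-27/8−1/4·79/38=-74/19
M: M0=0, M1=-74/19, M2=79/38, M3=0
seg 0: a=-5, c=M0/2=0, d=(M1−M0)/(6·2)=-37/114, b=Δ0−h0·(2M0+M1)/6=245/57
seg 1: a=1, c=M1/2=-37/19, d=(M2−M1)/(6·2)=227/456, b=Δ1−h1·(2M1+M2)/6=23/57
seg 2: a=-2, c=M2/2=79/76, d=(M3−M2)/(6·3)=-79/684, b=Δ2−h2·(2M2+M3)/6=-161/114
t_q=1 → seg 0, τ=1; S=-5+245/57·τ+0·τ²+-37/114·τ³=-39/38

  seg 0: a=-5 b=245/57 c=0 d=-37/114
  seg 1: a=1 b=23/57 c=-37/19 d=227/456
  seg 2: a=-2 b=-161/114 c=79/76 d=-79/684
S(1) = -39/38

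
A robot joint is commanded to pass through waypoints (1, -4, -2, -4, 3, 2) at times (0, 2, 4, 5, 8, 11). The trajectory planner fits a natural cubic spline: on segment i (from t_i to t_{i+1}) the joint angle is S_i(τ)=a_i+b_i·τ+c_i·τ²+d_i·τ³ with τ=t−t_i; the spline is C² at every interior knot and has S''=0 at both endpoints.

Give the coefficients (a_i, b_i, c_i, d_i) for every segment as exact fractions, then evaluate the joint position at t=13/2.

  seg 0: a=1 b=-1182/311 c=0 d=809/2488
  seg 1: a=-4 b=63/622 c=2427/1244 d=-467/622
  seg 2: a=-2 b=-687/622 c=-3177/1244 d=2063/1244
  seg 3: a=-4 b=-1539/1244 c=753/311 d=-13783/33588
  seg 4: a=3 b=1375/622 c=-4747/3732 d=4747/33588
S(13/2) = -17843/9952

Δ: Δ0=-5/2, Δ1=1, Δ2=-2, Δ3=7/3, Δ4=-1/3
row 1: diag=8, rhs=21; c'=1/4, d'=21/8
row 2: denom=6−2·1/4=11/2; d'=(-18−2·21/8)/(11/2)=-93/22
row 3: denom=8−1·2/11=86/11; d'=(26−1·-93/22)/(86/11)=665/172
row 4: denom=12−3·33/86=933/86; d'=(-16−3·665/172)/(933/86)=-4747/1866
back: M4=-4747/1866
back: M3=665/172−33/86·-4747/1866=1506/311
back: M2=-93/22−2/11·1506/311=-3177/622
back: M1=21/8−1/4·-3177/622=2427/622
M: M0=0, M1=2427/622, M2=-3177/622, M3=1506/311, M4=-4747/1866, M5=0
seg 0: a=1, c=M0/2=0, d=(M1−M0)/(6·2)=809/2488, b=Δ0−h0·(2M0+M1)/6=-1182/311
seg 1: a=-4, c=M1/2=2427/1244, d=(M2−M1)/(6·2)=-467/622, b=Δ1−h1·(2M1+M2)/6=63/622
seg 2: a=-2, c=M2/2=-3177/1244, d=(M3−M2)/(6·1)=2063/1244, b=Δ2−h2·(2M2+M3)/6=-687/622
seg 3: a=-4, c=M3/2=753/311, d=(M4−M3)/(6·3)=-13783/33588, b=Δ3−h3·(2M3+M4)/6=-1539/1244
seg 4: a=3, c=M4/2=-4747/3732, d=(M5−M4)/(6·3)=4747/33588, b=Δ4−h4·(2M4+M5)/6=1375/622
t_q=13/2 → seg 3, τ=3/2; S=-4+-1539/1244·τ+753/311·τ²+-13783/33588·τ³=-17843/9952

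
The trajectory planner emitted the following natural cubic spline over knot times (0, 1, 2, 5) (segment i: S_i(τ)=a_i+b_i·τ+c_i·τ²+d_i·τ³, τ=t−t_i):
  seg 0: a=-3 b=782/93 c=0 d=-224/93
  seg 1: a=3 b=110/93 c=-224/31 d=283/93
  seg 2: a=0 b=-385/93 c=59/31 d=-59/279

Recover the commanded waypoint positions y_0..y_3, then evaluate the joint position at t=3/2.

y_0=-3 y_1=3 y_2=0 y_3=-1
S(3/2) = 537/248

y_0 = S_0(0) = a_0 = -3
y_1 = S_1(0) = a_1 = 3
y_2 = S_2(0) = a_2 = 0
y_3 = S_2(3) = -1
t_q=3/2 is in segment 1 (τ=1/2); S_1(τ)=537/248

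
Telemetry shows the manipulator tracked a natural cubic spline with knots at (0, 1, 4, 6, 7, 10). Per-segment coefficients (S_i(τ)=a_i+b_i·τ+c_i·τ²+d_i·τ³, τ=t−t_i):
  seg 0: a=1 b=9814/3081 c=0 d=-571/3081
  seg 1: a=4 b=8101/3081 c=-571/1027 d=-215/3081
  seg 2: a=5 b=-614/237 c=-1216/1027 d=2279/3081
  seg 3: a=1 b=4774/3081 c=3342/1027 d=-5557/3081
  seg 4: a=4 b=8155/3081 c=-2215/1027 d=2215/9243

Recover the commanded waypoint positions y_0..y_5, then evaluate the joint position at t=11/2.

y_0 = S_0(0) = a_0 = 1
y_1 = S_1(0) = a_1 = 4
y_2 = S_2(0) = a_2 = 5
y_3 = S_3(0) = a_3 = 1
y_4 = S_4(0) = a_4 = 4
y_5 = S_4(3) = -1
t_q=11/2 is in segment 2 (τ=3/2); S_2(τ)=7775/8216

y_0=1 y_1=4 y_2=5 y_3=1 y_4=4 y_5=-1
S(11/2) = 7775/8216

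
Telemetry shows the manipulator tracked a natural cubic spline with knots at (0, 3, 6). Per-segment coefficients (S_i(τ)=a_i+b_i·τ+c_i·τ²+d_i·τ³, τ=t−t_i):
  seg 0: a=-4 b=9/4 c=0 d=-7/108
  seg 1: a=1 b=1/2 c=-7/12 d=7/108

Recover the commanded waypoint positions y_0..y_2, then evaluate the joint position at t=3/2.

y_0 = S_0(0) = a_0 = -4
y_1 = S_1(0) = a_1 = 1
y_2 = S_1(3) = -1
t_q=3/2 is in segment 0 (τ=3/2); S_0(τ)=-27/32

y_0=-4 y_1=1 y_2=-1
S(3/2) = -27/32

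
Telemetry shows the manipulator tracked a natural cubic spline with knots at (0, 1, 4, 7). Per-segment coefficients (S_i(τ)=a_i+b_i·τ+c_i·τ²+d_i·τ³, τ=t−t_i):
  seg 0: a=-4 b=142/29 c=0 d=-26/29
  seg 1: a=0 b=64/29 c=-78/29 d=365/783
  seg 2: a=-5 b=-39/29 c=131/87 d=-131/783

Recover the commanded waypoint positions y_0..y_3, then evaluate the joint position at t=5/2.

y_0=-4 y_1=0 y_2=-5 y_3=0
S(5/2) = -271/232

y_0 = S_0(0) = a_0 = -4
y_1 = S_1(0) = a_1 = 0
y_2 = S_2(0) = a_2 = -5
y_3 = S_2(3) = 0
t_q=5/2 is in segment 1 (τ=3/2); S_1(τ)=-271/232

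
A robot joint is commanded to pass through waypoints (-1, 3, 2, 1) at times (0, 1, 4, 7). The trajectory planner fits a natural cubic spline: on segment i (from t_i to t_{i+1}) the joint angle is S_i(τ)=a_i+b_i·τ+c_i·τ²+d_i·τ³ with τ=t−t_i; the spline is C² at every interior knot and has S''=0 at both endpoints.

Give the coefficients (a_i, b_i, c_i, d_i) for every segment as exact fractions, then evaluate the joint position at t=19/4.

  seg 0: a=-1 b=400/87 c=0 d=-52/87
  seg 1: a=3 b=244/87 c=-52/29 d=65/261
  seg 2: a=2 b=-107/87 c=13/29 d=-13/261
S(19/4) = 2429/1856

Δ: Δ0=4, Δ1=-1/3, Δ2=-1/3
row 1: diag=8, rhs=-26; c'=3/8, d'=-13/4
row 2: denom=12−3·3/8=87/8; d'=(0−3·-13/4)/(87/8)=26/29
back: M2=26/29
back: M1=-13/4−3/8·26/29=-104/29
M: M0=0, M1=-104/29, M2=26/29, M3=0
seg 0: a=-1, c=M0/2=0, d=(M1−M0)/(6·1)=-52/87, b=Δ0−h0·(2M0+M1)/6=400/87
seg 1: a=3, c=M1/2=-52/29, d=(M2−M1)/(6·3)=65/261, b=Δ1−h1·(2M1+M2)/6=244/87
seg 2: a=2, c=M2/2=13/29, d=(M3−M2)/(6·3)=-13/261, b=Δ2−h2·(2M2+M3)/6=-107/87
t_q=19/4 → seg 2, τ=3/4; S=2+-107/87·τ+13/29·τ²+-13/261·τ³=2429/1856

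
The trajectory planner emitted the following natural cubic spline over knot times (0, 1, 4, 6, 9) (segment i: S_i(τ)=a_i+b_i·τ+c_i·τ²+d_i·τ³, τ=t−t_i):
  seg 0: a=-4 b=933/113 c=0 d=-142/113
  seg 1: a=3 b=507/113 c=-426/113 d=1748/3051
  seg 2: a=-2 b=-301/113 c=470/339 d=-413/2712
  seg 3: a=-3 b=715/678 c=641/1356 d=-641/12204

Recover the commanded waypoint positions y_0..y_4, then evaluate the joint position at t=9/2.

y_0 = S_0(0) = a_0 = -4
y_1 = S_1(0) = a_1 = 3
y_2 = S_2(0) = a_2 = -2
y_3 = S_3(0) = a_3 = -3
y_4 = S_3(3) = 3
t_q=9/2 is in segment 2 (τ=1/2); S_2(τ)=-21727/7232

y_0=-4 y_1=3 y_2=-2 y_3=-3 y_4=3
S(9/2) = -21727/7232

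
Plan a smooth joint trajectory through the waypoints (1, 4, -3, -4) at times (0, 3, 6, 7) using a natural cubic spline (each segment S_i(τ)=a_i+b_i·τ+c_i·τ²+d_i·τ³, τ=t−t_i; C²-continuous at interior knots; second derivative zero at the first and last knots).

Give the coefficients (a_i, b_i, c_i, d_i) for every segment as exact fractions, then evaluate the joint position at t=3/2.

Δ: Δ0=1, Δ1=-7/3, Δ2=-1
row 1: diag=12, rhs=-20; c'=1/4, d'=-5/3
row 2: denom=8−3·1/4=29/4; d'=(8−3·-5/3)/(29/4)=52/29
back: M2=52/29
back: M1=-5/3−1/4·52/29=-184/87
M: M0=0, M1=-184/87, M2=52/29, M3=0
seg 0: a=1, c=M0/2=0, d=(M1−M0)/(6·3)=-92/783, b=Δ0−h0·(2M0+M1)/6=179/87
seg 1: a=4, c=M1/2=-92/87, d=(M2−M1)/(6·3)=170/783, b=Δ1−h1·(2M1+M2)/6=-97/87
seg 2: a=-3, c=M2/2=26/29, d=(M3−M2)/(6·1)=-26/87, b=Δ2−h2·(2M2+M3)/6=-139/87
t_q=3/2 → seg 0, τ=3/2; S=1+179/87·τ+0·τ²+-92/783·τ³=107/29

  seg 0: a=1 b=179/87 c=0 d=-92/783
  seg 1: a=4 b=-97/87 c=-92/87 d=170/783
  seg 2: a=-3 b=-139/87 c=26/29 d=-26/87
S(3/2) = 107/29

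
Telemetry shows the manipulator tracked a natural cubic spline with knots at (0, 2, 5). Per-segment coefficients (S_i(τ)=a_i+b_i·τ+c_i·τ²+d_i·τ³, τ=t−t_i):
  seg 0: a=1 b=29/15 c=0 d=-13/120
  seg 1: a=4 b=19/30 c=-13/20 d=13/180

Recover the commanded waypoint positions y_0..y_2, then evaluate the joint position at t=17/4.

y_0 = S_0(0) = a_0 = 1
y_1 = S_1(0) = a_1 = 4
y_2 = S_1(3) = 2
t_q=17/4 is in segment 1 (τ=9/4); S_1(τ)=757/256

y_0=1 y_1=4 y_2=2
S(17/4) = 757/256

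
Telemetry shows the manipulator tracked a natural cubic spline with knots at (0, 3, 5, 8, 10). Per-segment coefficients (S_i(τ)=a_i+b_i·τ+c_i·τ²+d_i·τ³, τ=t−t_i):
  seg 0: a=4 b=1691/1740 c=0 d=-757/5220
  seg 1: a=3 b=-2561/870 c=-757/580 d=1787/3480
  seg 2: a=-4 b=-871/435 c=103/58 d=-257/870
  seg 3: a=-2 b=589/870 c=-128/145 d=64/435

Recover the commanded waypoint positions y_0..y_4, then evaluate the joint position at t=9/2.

y_0=4 y_1=3 y_2=-4 y_3=-2 y_4=-3
S(9/2) = -4861/1856

y_0 = S_0(0) = a_0 = 4
y_1 = S_1(0) = a_1 = 3
y_2 = S_2(0) = a_2 = -4
y_3 = S_3(0) = a_3 = -2
y_4 = S_3(2) = -3
t_q=9/2 is in segment 1 (τ=3/2); S_1(τ)=-4861/1856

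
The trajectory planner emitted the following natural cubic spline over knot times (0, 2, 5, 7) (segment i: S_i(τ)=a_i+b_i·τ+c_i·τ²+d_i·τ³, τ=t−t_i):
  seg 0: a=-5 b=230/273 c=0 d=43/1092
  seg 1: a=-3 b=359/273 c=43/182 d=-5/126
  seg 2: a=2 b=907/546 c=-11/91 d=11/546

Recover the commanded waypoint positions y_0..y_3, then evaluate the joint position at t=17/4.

y_0=-5 y_1=-3 y_2=2 y_3=5
S(17/4) = 8187/11648

y_0 = S_0(0) = a_0 = -5
y_1 = S_1(0) = a_1 = -3
y_2 = S_2(0) = a_2 = 2
y_3 = S_2(2) = 5
t_q=17/4 is in segment 1 (τ=9/4); S_1(τ)=8187/11648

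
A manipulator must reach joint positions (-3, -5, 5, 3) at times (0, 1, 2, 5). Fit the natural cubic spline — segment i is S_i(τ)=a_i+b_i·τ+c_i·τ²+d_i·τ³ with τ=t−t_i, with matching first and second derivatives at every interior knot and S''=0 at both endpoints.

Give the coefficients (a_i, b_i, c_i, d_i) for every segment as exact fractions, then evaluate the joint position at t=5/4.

  seg 0: a=-3 b=-506/93 c=0 d=320/93
  seg 1: a=-5 b=454/93 c=320/31 d=-484/93
  seg 2: a=5 b=922/93 c=-164/31 d=164/279
S(5/4) = -1595/496

Δ: Δ0=-2, Δ1=10, Δ2=-2/3
row 1: diag=4, rhs=72; c'=1/4, d'=18
row 2: denom=8−1·1/4=31/4; d'=(-64−1·18)/(31/4)=-328/31
back: M2=-328/31
back: M1=18−1/4·-328/31=640/31
M: M0=0, M1=640/31, M2=-328/31, M3=0
seg 0: a=-3, c=M0/2=0, d=(M1−M0)/(6·1)=320/93, b=Δ0−h0·(2M0+M1)/6=-506/93
seg 1: a=-5, c=M1/2=320/31, d=(M2−M1)/(6·1)=-484/93, b=Δ1−h1·(2M1+M2)/6=454/93
seg 2: a=5, c=M2/2=-164/31, d=(M3−M2)/(6·3)=164/279, b=Δ2−h2·(2M2+M3)/6=922/93
t_q=5/4 → seg 1, τ=1/4; S=-5+454/93·τ+320/31·τ²+-484/93·τ³=-1595/496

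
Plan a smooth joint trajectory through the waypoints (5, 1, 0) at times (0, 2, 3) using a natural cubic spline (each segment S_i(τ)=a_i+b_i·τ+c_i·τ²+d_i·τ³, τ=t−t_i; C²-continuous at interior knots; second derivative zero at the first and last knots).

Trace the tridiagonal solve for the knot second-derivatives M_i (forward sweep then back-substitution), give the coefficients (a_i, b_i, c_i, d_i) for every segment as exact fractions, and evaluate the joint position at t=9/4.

  seg 0: a=5 b=-7/3 c=0 d=1/12
  seg 1: a=1 b=-4/3 c=1/2 d=-1/6
S(9/4) = 89/128

Δ: Δ0=-2, Δ1=-1
row 1: diag=6, rhs=6; c'=1/6, d'=1
back: M1=1
M: M0=0, M1=1, M2=0
seg 0: a=5, c=M0/2=0, d=(M1−M0)/(6·2)=1/12, b=Δ0−h0·(2M0+M1)/6=-7/3
seg 1: a=1, c=M1/2=1/2, d=(M2−M1)/(6·1)=-1/6, b=Δ1−h1·(2M1+M2)/6=-4/3
t_q=9/4 → seg 1, τ=1/4; S=1+-4/3·τ+1/2·τ²+-1/6·τ³=89/128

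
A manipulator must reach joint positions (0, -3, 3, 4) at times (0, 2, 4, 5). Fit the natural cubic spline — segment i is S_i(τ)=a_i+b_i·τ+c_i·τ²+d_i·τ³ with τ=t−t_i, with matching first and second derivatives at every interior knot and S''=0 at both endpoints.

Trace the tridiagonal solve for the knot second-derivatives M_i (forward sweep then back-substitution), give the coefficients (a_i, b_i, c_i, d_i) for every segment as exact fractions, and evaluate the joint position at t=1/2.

  seg 0: a=0 b=-32/11 c=0 d=31/88
  seg 1: a=-3 b=29/22 c=93/44 d=-7/11
  seg 2: a=3 b=47/22 c=-75/44 d=25/44
S(1/2) = -993/704

Δ: Δ0=-3/2, Δ1=3, Δ2=1
row 1: diag=8, rhs=27; c'=1/4, d'=27/8
row 2: denom=6−2·1/4=11/2; d'=(-12−2·27/8)/(11/2)=-75/22
back: M2=-75/22
back: M1=27/8−1/4·-75/22=93/22
M: M0=0, M1=93/22, M2=-75/22, M3=0
seg 0: a=0, c=M0/2=0, d=(M1−M0)/(6·2)=31/88, b=Δ0−h0·(2M0+M1)/6=-32/11
seg 1: a=-3, c=M1/2=93/44, d=(M2−M1)/(6·2)=-7/11, b=Δ1−h1·(2M1+M2)/6=29/22
seg 2: a=3, c=M2/2=-75/44, d=(M3−M2)/(6·1)=25/44, b=Δ2−h2·(2M2+M3)/6=47/22
t_q=1/2 → seg 0, τ=1/2; S=0+-32/11·τ+0·τ²+31/88·τ³=-993/704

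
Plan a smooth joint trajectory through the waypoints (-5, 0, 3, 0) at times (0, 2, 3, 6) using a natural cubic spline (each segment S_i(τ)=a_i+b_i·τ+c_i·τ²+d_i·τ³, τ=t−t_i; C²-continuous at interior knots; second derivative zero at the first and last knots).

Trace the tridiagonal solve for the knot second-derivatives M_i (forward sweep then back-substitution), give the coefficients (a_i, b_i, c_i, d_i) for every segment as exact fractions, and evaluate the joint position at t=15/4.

Δ: Δ0=5/2, Δ1=3, Δ2=-1
row 1: diag=6, rhs=3; c'=1/6, d'=1/2
row 2: denom=8−1·1/6=47/6; d'=(-24−1·1/2)/(47/6)=-147/47
back: M2=-147/47
back: M1=1/2−1/6·-147/47=48/47
M: M0=0, M1=48/47, M2=-147/47, M3=0
seg 0: a=-5, c=M0/2=0, d=(M1−M0)/(6·2)=4/47, b=Δ0−h0·(2M0+M1)/6=203/94
seg 1: a=0, c=M1/2=24/47, d=(M2−M1)/(6·1)=-65/94, b=Δ1−h1·(2M1+M2)/6=299/94
seg 2: a=3, c=M2/2=-147/94, d=(M3−M2)/(6·3)=49/282, b=Δ2−h2·(2M2+M3)/6=100/47
t_q=15/4 → seg 2, τ=3/4; S=3+100/47·τ+-147/94·τ²+49/282·τ³=22797/6016

  seg 0: a=-5 b=203/94 c=0 d=4/47
  seg 1: a=0 b=299/94 c=24/47 d=-65/94
  seg 2: a=3 b=100/47 c=-147/94 d=49/282
S(15/4) = 22797/6016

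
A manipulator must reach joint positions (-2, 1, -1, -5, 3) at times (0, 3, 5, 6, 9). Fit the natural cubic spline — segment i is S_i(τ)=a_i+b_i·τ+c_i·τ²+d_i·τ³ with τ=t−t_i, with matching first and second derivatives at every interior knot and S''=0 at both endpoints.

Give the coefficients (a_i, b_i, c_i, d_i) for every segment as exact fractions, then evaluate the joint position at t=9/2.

  seg 0: a=-2 b=268/219 c=0 d=-49/1971
  seg 1: a=1 b=121/219 c=-49/219 d=-121/438
  seg 2: a=-1 b=-267/73 c=-412/219 d=337/219
  seg 3: a=-5 b=-614/219 c=599/219 d=-599/1971
S(9/2) = 459/1168

Δ: Δ0=1, Δ1=-1, Δ2=-4, Δ3=8/3
row 1: diag=10, rhs=-12; c'=1/5, d'=-6/5
row 2: denom=6−2·1/5=28/5; d'=(-18−2·-6/5)/(28/5)=-39/14
row 3: denom=8−1·5/28=219/28; d'=(40−1·-39/14)/(219/28)=1198/219
back: M3=1198/219
back: M2=-39/14−5/28·1198/219=-824/219
back: M1=-6/5−1/5·-824/219=-98/219
M: M0=0, M1=-98/219, M2=-824/219, M3=1198/219, M4=0
seg 0: a=-2, c=M0/2=0, d=(M1−M0)/(6·3)=-49/1971, b=Δ0−h0·(2M0+M1)/6=268/219
seg 1: a=1, c=M1/2=-49/219, d=(M2−M1)/(6·2)=-121/438, b=Δ1−h1·(2M1+M2)/6=121/219
seg 2: a=-1, c=M2/2=-412/219, d=(M3−M2)/(6·1)=337/219, b=Δ2−h2·(2M2+M3)/6=-267/73
seg 3: a=-5, c=M3/2=599/219, d=(M4−M3)/(6·3)=-599/1971, b=Δ3−h3·(2M3+M4)/6=-614/219
t_q=9/2 → seg 1, τ=3/2; S=1+121/219·τ+-49/219·τ²+-121/438·τ³=459/1168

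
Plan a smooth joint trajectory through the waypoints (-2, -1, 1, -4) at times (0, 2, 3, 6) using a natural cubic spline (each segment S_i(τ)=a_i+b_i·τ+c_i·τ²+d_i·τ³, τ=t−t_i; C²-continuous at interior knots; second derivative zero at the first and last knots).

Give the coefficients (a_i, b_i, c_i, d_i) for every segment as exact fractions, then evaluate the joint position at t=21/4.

Δ: Δ0=1/2, Δ1=2, Δ2=-5/3
row 1: diag=6, rhs=9; c'=1/6, d'=3/2
row 2: denom=8−1·1/6=47/6; d'=(-22−1·3/2)/(47/6)=-3
back: M2=-3
back: M1=3/2−1/6·-3=2
M: M0=0, M1=2, M2=-3, M3=0
seg 0: a=-2, c=M0/2=0, d=(M1−M0)/(6·2)=1/6, b=Δ0−h0·(2M0+M1)/6=-1/6
seg 1: a=-1, c=M1/2=1, d=(M2−M1)/(6·1)=-5/6, b=Δ1−h1·(2M1+M2)/6=11/6
seg 2: a=1, c=M2/2=-3/2, d=(M3−M2)/(6·3)=1/6, b=Δ2−h2·(2M2+M3)/6=4/3
t_q=21/4 → seg 2, τ=9/4; S=1+4/3·τ+-3/2·τ²+1/6·τ³=-217/128

  seg 0: a=-2 b=-1/6 c=0 d=1/6
  seg 1: a=-1 b=11/6 c=1 d=-5/6
  seg 2: a=1 b=4/3 c=-3/2 d=1/6
S(21/4) = -217/128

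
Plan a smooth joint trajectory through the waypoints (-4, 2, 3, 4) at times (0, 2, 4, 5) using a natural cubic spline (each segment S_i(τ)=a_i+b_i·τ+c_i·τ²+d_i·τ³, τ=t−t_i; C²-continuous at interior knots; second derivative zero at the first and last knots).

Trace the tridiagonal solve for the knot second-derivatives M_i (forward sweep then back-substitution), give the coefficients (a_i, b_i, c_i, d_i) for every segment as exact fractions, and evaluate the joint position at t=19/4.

  seg 0: a=-4 b=41/11 c=0 d=-2/11
  seg 1: a=2 b=17/11 c=-12/11 d=25/88
  seg 2: a=3 b=13/22 c=27/44 d=-9/44
S(19/4) = 10425/2816

Δ: Δ0=3, Δ1=1/2, Δ2=1
row 1: diag=8, rhs=-15; c'=1/4, d'=-15/8
row 2: denom=6−2·1/4=11/2; d'=(3−2·-15/8)/(11/2)=27/22
back: M2=27/22
back: M1=-15/8−1/4·27/22=-24/11
M: M0=0, M1=-24/11, M2=27/22, M3=0
seg 0: a=-4, c=M0/2=0, d=(M1−M0)/(6·2)=-2/11, b=Δ0−h0·(2M0+M1)/6=41/11
seg 1: a=2, c=M1/2=-12/11, d=(M2−M1)/(6·2)=25/88, b=Δ1−h1·(2M1+M2)/6=17/11
seg 2: a=3, c=M2/2=27/44, d=(M3−M2)/(6·1)=-9/44, b=Δ2−h2·(2M2+M3)/6=13/22
t_q=19/4 → seg 2, τ=3/4; S=3+13/22·τ+27/44·τ²+-9/44·τ³=10425/2816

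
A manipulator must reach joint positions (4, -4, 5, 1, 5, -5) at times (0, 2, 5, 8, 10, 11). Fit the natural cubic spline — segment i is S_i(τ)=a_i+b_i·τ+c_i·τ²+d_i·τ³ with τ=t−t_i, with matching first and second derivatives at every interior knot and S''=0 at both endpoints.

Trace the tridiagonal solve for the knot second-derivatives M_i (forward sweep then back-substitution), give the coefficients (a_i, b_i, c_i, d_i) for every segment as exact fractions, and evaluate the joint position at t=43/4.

  seg 0: a=4 b=-8401/1419 c=0 d=2725/5676
  seg 1: a=-4 b=-226/1419 c=2725/946 d=-15559/25542
  seg 2: a=5 b=1921/2838 c=-3692/1419 d=16447/25542
  seg 3: a=1 b=3479/1419 c=3021/946 d=-2426/1419
  seg 4: a=5 b=-7507/1419 c=-6683/946 d=6683/2838
S(43/4) = -117945/60544

Δ: Δ0=-4, Δ1=3, Δ2=-4/3, Δ3=2, Δ4=-10
row 1: diag=10, rhs=42; c'=3/10, d'=21/5
row 2: denom=12−3·3/10=111/10; d'=(-26−3·21/5)/(111/10)=-386/111
row 3: denom=10−3·10/37=340/37; d'=(20−3·-386/111)/(340/37)=563/170
row 4: denom=6−2·37/170=473/85; d'=(-72−2·563/170)/(473/85)=-6683/473
back: M4=-6683/473
back: M3=563/170−37/170·-6683/473=3021/473
back: M2=-386/111−10/37·3021/473=-7384/1419
back: M1=21/5−3/10·-7384/1419=2725/473
M: M0=0, M1=2725/473, M2=-7384/1419, M3=3021/473, M4=-6683/473, M5=0
seg 0: a=4, c=M0/2=0, d=(M1−M0)/(6·2)=2725/5676, b=Δ0−h0·(2M0+M1)/6=-8401/1419
seg 1: a=-4, c=M1/2=2725/946, d=(M2−M1)/(6·3)=-15559/25542, b=Δ1−h1·(2M1+M2)/6=-226/1419
seg 2: a=5, c=M2/2=-3692/1419, d=(M3−M2)/(6·3)=16447/25542, b=Δ2−h2·(2M2+M3)/6=1921/2838
seg 3: a=1, c=M3/2=3021/946, d=(M4−M3)/(6·2)=-2426/1419, b=Δ3−h3·(2M3+M4)/6=3479/1419
seg 4: a=5, c=M4/2=-6683/946, d=(M5−M4)/(6·1)=6683/2838, b=Δ4−h4·(2M4+M5)/6=-7507/1419
t_q=43/4 → seg 4, τ=3/4; S=5+-7507/1419·τ+-6683/946·τ²+6683/2838·τ³=-117945/60544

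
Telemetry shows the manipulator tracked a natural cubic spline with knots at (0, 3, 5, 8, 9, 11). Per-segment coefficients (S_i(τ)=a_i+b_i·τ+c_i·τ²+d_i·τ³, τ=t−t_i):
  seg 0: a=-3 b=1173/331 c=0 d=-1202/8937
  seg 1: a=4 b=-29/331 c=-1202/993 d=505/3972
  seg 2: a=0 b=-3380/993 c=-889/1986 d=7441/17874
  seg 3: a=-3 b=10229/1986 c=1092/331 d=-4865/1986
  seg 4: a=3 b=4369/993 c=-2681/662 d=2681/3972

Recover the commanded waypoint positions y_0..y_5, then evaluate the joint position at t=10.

y_0 = S_0(0) = a_0 = -3
y_1 = S_1(0) = a_1 = 4
y_2 = S_2(0) = a_2 = 0
y_3 = S_3(0) = a_3 = -3
y_4 = S_4(0) = a_4 = 3
y_5 = S_4(2) = 1
t_q=10 is in segment 4 (τ=1); S_4(τ)=5329/1324

y_0=-3 y_1=4 y_2=0 y_3=-3 y_4=3 y_5=1
S(10) = 5329/1324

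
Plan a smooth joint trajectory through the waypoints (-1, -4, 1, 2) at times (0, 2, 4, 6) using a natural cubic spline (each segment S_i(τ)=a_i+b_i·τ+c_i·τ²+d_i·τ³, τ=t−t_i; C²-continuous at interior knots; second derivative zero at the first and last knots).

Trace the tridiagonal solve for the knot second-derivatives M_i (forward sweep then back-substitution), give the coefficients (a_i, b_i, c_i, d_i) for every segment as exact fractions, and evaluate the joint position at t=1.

  seg 0: a=-1 b=-27/10 c=0 d=3/10
  seg 1: a=-4 b=9/10 c=9/5 d=-1/2
  seg 2: a=1 b=21/10 c=-6/5 d=1/5
S(1) = -17/5

Δ: Δ0=-3/2, Δ1=5/2, Δ2=1/2
row 1: diag=8, rhs=24; c'=1/4, d'=3
row 2: denom=8−2·1/4=15/2; d'=(-12−2·3)/(15/2)=-12/5
back: M2=-12/5
back: M1=3−1/4·-12/5=18/5
M: M0=0, M1=18/5, M2=-12/5, M3=0
seg 0: a=-1, c=M0/2=0, d=(M1−M0)/(6·2)=3/10, b=Δ0−h0·(2M0+M1)/6=-27/10
seg 1: a=-4, c=M1/2=9/5, d=(M2−M1)/(6·2)=-1/2, b=Δ1−h1·(2M1+M2)/6=9/10
seg 2: a=1, c=M2/2=-6/5, d=(M3−M2)/(6·2)=1/5, b=Δ2−h2·(2M2+M3)/6=21/10
t_q=1 → seg 0, τ=1; S=-1+-27/10·τ+0·τ²+3/10·τ³=-17/5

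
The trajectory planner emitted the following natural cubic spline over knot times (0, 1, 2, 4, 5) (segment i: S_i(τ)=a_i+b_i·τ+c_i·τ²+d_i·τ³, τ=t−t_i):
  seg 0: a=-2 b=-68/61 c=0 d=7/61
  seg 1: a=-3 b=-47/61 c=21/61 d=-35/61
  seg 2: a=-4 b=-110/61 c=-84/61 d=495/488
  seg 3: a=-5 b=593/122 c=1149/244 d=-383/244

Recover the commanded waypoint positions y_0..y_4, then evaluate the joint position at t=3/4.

y_0 = S_0(0) = a_0 = -2
y_1 = S_1(0) = a_1 = -3
y_2 = S_2(0) = a_2 = -4
y_3 = S_3(0) = a_3 = -5
y_4 = S_3(1) = 3
t_q=3/4 is in segment 0 (τ=3/4); S_0(τ)=-10883/3904

y_0=-2 y_1=-3 y_2=-4 y_3=-5 y_4=3
S(3/4) = -10883/3904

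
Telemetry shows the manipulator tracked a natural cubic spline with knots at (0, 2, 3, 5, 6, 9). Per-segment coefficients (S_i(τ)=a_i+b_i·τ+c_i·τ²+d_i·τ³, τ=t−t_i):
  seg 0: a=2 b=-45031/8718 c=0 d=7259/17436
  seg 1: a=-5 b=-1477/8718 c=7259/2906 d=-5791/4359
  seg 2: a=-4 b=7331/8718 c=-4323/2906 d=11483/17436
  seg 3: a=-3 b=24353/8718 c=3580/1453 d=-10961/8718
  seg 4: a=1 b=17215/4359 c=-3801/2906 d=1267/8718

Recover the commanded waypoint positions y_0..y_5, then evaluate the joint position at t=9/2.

y_0=2 y_1=-5 y_2=-4 y_3=-3 y_4=1 y_5=5
S(9/2) = -179617/46496

y_0 = S_0(0) = a_0 = 2
y_1 = S_1(0) = a_1 = -5
y_2 = S_2(0) = a_2 = -4
y_3 = S_3(0) = a_3 = -3
y_4 = S_4(0) = a_4 = 1
y_5 = S_4(3) = 5
t_q=9/2 is in segment 2 (τ=3/2); S_2(τ)=-179617/46496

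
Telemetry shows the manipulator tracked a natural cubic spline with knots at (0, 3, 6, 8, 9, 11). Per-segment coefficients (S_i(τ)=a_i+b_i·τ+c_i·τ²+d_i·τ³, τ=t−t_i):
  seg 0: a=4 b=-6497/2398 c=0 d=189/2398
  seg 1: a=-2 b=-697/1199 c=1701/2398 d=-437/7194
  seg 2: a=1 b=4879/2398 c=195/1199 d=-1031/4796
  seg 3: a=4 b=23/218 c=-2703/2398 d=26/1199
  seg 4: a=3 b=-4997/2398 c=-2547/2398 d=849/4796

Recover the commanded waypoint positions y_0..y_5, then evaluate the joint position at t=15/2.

y_0=4 y_1=-2 y_2=1 y_3=4 y_4=3 y_5=-4
S(15/2) = 141667/38368

y_0 = S_0(0) = a_0 = 4
y_1 = S_1(0) = a_1 = -2
y_2 = S_2(0) = a_2 = 1
y_3 = S_3(0) = a_3 = 4
y_4 = S_4(0) = a_4 = 3
y_5 = S_4(2) = -4
t_q=15/2 is in segment 2 (τ=3/2); S_2(τ)=141667/38368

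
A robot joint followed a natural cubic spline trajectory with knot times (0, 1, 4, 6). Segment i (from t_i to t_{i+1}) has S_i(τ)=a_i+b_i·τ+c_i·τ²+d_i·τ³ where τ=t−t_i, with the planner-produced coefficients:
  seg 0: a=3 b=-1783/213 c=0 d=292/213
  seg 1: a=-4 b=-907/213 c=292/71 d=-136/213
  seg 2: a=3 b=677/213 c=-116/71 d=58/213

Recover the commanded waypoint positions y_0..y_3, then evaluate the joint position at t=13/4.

y_0 = S_0(0) = a_0 = 3
y_1 = S_1(0) = a_1 = -4
y_2 = S_2(0) = a_2 = 3
y_3 = S_2(2) = 5
t_q=13/4 is in segment 1 (τ=9/4); S_1(τ)=-19/568

y_0=3 y_1=-4 y_2=3 y_3=5
S(13/4) = -19/568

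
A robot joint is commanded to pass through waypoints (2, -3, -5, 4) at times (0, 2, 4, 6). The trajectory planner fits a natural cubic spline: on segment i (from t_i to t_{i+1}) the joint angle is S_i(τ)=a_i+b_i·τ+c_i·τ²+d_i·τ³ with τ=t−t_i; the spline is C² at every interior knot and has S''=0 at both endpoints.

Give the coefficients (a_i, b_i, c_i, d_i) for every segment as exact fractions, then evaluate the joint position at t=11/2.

  seg 0: a=2 b=-38/15 c=0 d=1/120
  seg 1: a=-3 b=-73/30 c=1/20 d=1/3
  seg 2: a=-5 b=53/30 c=41/20 d=-41/120
S(11/2) = 71/64

Δ: Δ0=-5/2, Δ1=-1, Δ2=9/2
row 1: diag=8, rhs=9; c'=1/4, d'=9/8
row 2: denom=8−2·1/4=15/2; d'=(33−2·9/8)/(15/2)=41/10
back: M2=41/10
back: M1=9/8−1/4·41/10=1/10
M: M0=0, M1=1/10, M2=41/10, M3=0
seg 0: a=2, c=M0/2=0, d=(M1−M0)/(6·2)=1/120, b=Δ0−h0·(2M0+M1)/6=-38/15
seg 1: a=-3, c=M1/2=1/20, d=(M2−M1)/(6·2)=1/3, b=Δ1−h1·(2M1+M2)/6=-73/30
seg 2: a=-5, c=M2/2=41/20, d=(M3−M2)/(6·2)=-41/120, b=Δ2−h2·(2M2+M3)/6=53/30
t_q=11/2 → seg 2, τ=3/2; S=-5+53/30·τ+41/20·τ²+-41/120·τ³=71/64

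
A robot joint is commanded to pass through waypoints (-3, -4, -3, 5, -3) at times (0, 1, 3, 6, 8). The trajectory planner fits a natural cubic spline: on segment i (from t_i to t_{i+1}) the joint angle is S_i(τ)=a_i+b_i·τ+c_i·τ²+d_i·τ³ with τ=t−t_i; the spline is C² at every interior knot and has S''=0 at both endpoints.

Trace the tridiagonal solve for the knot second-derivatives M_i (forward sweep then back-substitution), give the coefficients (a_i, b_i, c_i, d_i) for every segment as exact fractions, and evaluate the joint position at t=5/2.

  seg 0: a=-3 b=-305/276 c=0 d=29/276
  seg 1: a=-4 b=-109/138 c=29/92 d=91/552
  seg 2: a=-3 b=169/69 c=30/23 d=-85/207
  seg 3: a=5 b=-56/69 c=-55/23 d=55/138
S(5/2) = -5769/1472

Δ: Δ0=-1, Δ1=1/2, Δ2=8/3, Δ3=-4
row 1: diag=6, rhs=9; c'=1/3, d'=3/2
row 2: denom=10−2·1/3=28/3; d'=(13−2·3/2)/(28/3)=15/14
row 3: denom=10−3·9/28=253/28; d'=(-40−3·15/14)/(253/28)=-110/23
back: M3=-110/23
back: M2=15/14−9/28·-110/23=60/23
back: M1=3/2−1/3·60/23=29/46
M: M0=0, M1=29/46, M2=60/23, M3=-110/23, M4=0
seg 0: a=-3, c=M0/2=0, d=(M1−M0)/(6·1)=29/276, b=Δ0−h0·(2M0+M1)/6=-305/276
seg 1: a=-4, c=M1/2=29/92, d=(M2−M1)/(6·2)=91/552, b=Δ1−h1·(2M1+M2)/6=-109/138
seg 2: a=-3, c=M2/2=30/23, d=(M3−M2)/(6·3)=-85/207, b=Δ2−h2·(2M2+M3)/6=169/69
seg 3: a=5, c=M3/2=-55/23, d=(M4−M3)/(6·2)=55/138, b=Δ3−h3·(2M3+M4)/6=-56/69
t_q=5/2 → seg 1, τ=3/2; S=-4+-109/138·τ+29/92·τ²+91/552·τ³=-5769/1472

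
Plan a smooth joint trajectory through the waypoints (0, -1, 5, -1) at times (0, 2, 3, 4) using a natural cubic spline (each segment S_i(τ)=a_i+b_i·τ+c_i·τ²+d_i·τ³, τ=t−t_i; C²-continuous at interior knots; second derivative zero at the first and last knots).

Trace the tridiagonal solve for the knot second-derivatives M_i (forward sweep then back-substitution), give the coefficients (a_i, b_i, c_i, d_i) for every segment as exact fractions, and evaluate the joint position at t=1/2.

  seg 0: a=0 b=-175/46 c=0 d=19/23
  seg 1: a=-1 b=281/46 c=114/23 d=-233/46
  seg 2: a=5 b=19/23 c=-471/46 d=157/46
S(1/2) = -331/184

Δ: Δ0=-1/2, Δ1=6, Δ2=-6
row 1: diag=6, rhs=39; c'=1/6, d'=13/2
row 2: denom=4−1·1/6=23/6; d'=(-72−1·13/2)/(23/6)=-471/23
back: M2=-471/23
back: M1=13/2−1/6·-471/23=228/23
M: M0=0, M1=228/23, M2=-471/23, M3=0
seg 0: a=0, c=M0/2=0, d=(M1−M0)/(6·2)=19/23, b=Δ0−h0·(2M0+M1)/6=-175/46
seg 1: a=-1, c=M1/2=114/23, d=(M2−M1)/(6·1)=-233/46, b=Δ1−h1·(2M1+M2)/6=281/46
seg 2: a=5, c=M2/2=-471/46, d=(M3−M2)/(6·1)=157/46, b=Δ2−h2·(2M2+M3)/6=19/23
t_q=1/2 → seg 0, τ=1/2; S=0+-175/46·τ+0·τ²+19/23·τ³=-331/184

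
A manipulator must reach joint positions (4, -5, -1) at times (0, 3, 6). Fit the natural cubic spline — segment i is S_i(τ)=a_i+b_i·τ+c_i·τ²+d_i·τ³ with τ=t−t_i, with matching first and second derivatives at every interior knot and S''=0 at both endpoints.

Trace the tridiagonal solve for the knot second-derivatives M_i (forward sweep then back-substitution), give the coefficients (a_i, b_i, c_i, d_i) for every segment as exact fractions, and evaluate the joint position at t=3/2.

  seg 0: a=4 b=-49/12 c=0 d=13/108
  seg 1: a=-5 b=-5/6 c=13/12 d=-13/108
S(3/2) = -55/32

Δ: Δ0=-3, Δ1=4/3
row 1: diag=12, rhs=26; c'=1/4, d'=13/6
back: M1=13/6
M: M0=0, M1=13/6, M2=0
seg 0: a=4, c=M0/2=0, d=(M1−M0)/(6·3)=13/108, b=Δ0−h0·(2M0+M1)/6=-49/12
seg 1: a=-5, c=M1/2=13/12, d=(M2−M1)/(6·3)=-13/108, b=Δ1−h1·(2M1+M2)/6=-5/6
t_q=3/2 → seg 0, τ=3/2; S=4+-49/12·τ+0·τ²+13/108·τ³=-55/32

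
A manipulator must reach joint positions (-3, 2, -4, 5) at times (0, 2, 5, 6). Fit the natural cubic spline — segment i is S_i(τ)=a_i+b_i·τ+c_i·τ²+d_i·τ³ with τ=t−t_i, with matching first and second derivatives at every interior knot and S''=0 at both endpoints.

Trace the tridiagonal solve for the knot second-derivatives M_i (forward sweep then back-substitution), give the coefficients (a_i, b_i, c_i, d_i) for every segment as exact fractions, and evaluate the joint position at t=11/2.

  seg 0: a=-3 b=631/142 c=0 d=-69/142
  seg 1: a=2 b=-197/142 c=-207/71 d=385/426
  seg 2: a=-4 b=392/71 c=741/142 d=-247/142
S(11/2) = -173/1136

Δ: Δ0=5/2, Δ1=-2, Δ2=9
row 1: diag=10, rhs=-27; c'=3/10, d'=-27/10
row 2: denom=8−3·3/10=71/10; d'=(66−3·-27/10)/(71/10)=741/71
back: M2=741/71
back: M1=-27/10−3/10·741/71=-414/71
M: M0=0, M1=-414/71, M2=741/71, M3=0
seg 0: a=-3, c=M0/2=0, d=(M1−M0)/(6·2)=-69/142, b=Δ0−h0·(2M0+M1)/6=631/142
seg 1: a=2, c=M1/2=-207/71, d=(M2−M1)/(6·3)=385/426, b=Δ1−h1·(2M1+M2)/6=-197/142
seg 2: a=-4, c=M2/2=741/142, d=(M3−M2)/(6·1)=-247/142, b=Δ2−h2·(2M2+M3)/6=392/71
t_q=11/2 → seg 2, τ=1/2; S=-4+392/71·τ+741/142·τ²+-247/142·τ³=-173/1136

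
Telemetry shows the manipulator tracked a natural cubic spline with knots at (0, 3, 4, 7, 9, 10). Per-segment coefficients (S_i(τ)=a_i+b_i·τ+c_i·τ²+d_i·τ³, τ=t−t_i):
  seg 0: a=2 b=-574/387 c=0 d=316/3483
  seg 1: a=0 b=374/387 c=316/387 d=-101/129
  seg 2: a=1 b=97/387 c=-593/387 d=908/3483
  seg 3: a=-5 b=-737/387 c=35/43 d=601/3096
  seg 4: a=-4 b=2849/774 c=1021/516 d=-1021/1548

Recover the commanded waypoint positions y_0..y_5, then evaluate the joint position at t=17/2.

y_0 = S_0(0) = a_0 = 2
y_1 = S_1(0) = a_1 = 0
y_2 = S_2(0) = a_2 = 1
y_3 = S_3(0) = a_3 = -5
y_4 = S_4(0) = a_4 = -4
y_5 = S_4(1) = 1
t_q=17/2 is in segment 3 (τ=3/2); S_3(τ)=-44335/8256

y_0=2 y_1=0 y_2=1 y_3=-5 y_4=-4 y_5=1
S(17/2) = -44335/8256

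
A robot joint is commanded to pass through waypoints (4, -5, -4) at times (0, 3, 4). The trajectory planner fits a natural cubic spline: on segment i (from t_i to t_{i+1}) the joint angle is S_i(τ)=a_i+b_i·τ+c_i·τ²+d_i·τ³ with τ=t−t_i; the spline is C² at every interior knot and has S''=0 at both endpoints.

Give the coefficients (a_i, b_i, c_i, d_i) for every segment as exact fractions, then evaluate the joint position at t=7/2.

  seg 0: a=4 b=-9/2 c=0 d=1/6
  seg 1: a=-5 b=0 c=3/2 d=-1/2
S(7/2) = -75/16

Δ: Δ0=-3, Δ1=1
row 1: diag=8, rhs=24; c'=1/8, d'=3
back: M1=3
M: M0=0, M1=3, M2=0
seg 0: a=4, c=M0/2=0, d=(M1−M0)/(6·3)=1/6, b=Δ0−h0·(2M0+M1)/6=-9/2
seg 1: a=-5, c=M1/2=3/2, d=(M2−M1)/(6·1)=-1/2, b=Δ1−h1·(2M1+M2)/6=0
t_q=7/2 → seg 1, τ=1/2; S=-5+0·τ+3/2·τ²+-1/2·τ³=-75/16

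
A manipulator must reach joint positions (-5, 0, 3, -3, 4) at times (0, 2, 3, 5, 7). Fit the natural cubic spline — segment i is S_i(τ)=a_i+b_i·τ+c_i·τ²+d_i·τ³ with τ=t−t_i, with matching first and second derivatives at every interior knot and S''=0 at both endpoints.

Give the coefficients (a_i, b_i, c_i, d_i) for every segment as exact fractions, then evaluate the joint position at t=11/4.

  seg 0: a=-5 b=237/128 c=0 d=83/512
  seg 1: a=0 b=243/64 c=249/256 d=-453/256
  seg 2: a=3 b=111/256 c=-555/128 d=1341/1024
  seg 3: a=-3 b=-153/128 c=1803/512 d=-601/1024
S(11/4) = 43389/16384

Δ: Δ0=5/2, Δ1=3, Δ2=-3, Δ3=7/2
row 1: diag=6, rhs=3; c'=1/6, d'=1/2
row 2: denom=6−1·1/6=35/6; d'=(-36−1·1/2)/(35/6)=-219/35
row 3: denom=8−2·12/35=256/35; d'=(39−2·-219/35)/(256/35)=1803/256
back: M3=1803/256
back: M2=-219/35−12/35·1803/256=-555/64
back: M1=1/2−1/6·-555/64=249/128
M: M0=0, M1=249/128, M2=-555/64, M3=1803/256, M4=0
seg 0: a=-5, c=M0/2=0, d=(M1−M0)/(6·2)=83/512, b=Δ0−h0·(2M0+M1)/6=237/128
seg 1: a=0, c=M1/2=249/256, d=(M2−M1)/(6·1)=-453/256, b=Δ1−h1·(2M1+M2)/6=243/64
seg 2: a=3, c=M2/2=-555/128, d=(M3−M2)/(6·2)=1341/1024, b=Δ2−h2·(2M2+M3)/6=111/256
seg 3: a=-3, c=M3/2=1803/512, d=(M4−M3)/(6·2)=-601/1024, b=Δ3−h3·(2M3+M4)/6=-153/128
t_q=11/4 → seg 1, τ=3/4; S=0+243/64·τ+249/256·τ²+-453/256·τ³=43389/16384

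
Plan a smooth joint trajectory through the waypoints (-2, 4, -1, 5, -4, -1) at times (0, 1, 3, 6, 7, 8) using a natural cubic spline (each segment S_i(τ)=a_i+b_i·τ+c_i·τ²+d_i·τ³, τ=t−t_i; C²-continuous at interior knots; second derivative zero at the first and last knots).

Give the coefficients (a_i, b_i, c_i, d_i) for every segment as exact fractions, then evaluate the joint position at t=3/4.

Δ: Δ0=6, Δ1=-5/2, Δ2=2, Δ3=-9, Δ4=3
row 1: diag=6, rhs=-51; c'=1/3, d'=-17/2
row 2: denom=10−2·1/3=28/3; d'=(27−2·-17/2)/(28/3)=33/7
row 3: denom=8−3·9/28=197/28; d'=(-66−3·33/7)/(197/28)=-2244/197
row 4: denom=4−1·28/197=760/197; d'=(72−1·-2244/197)/(760/197)=4107/190
back: M4=4107/190
back: M3=-2244/197−28/197·4107/190=-1374/95
back: M2=33/7−9/28·-1374/95=1779/190
back: M1=-17/2−1/3·1779/190=-1104/95
M: M0=0, M1=-1104/95, M2=1779/190, M3=-1374/95, M4=4107/190, M5=0
seg 0: a=-2, c=M0/2=0, d=(M1−M0)/(6·1)=-184/95, b=Δ0−h0·(2M0+M1)/6=754/95
seg 1: a=4, c=M1/2=-552/95, d=(M2−M1)/(6·2)=1329/760, b=Δ1−h1·(2M1+M2)/6=202/95
seg 2: a=-1, c=M2/2=1779/380, d=(M3−M2)/(6·3)=-503/380, b=Δ2−h2·(2M2+M3)/6=-5/38
seg 3: a=5, c=M3/2=-687/95, d=(M4−M3)/(6·1)=457/76, b=Δ3−h3·(2M3+M4)/6=-2957/380
seg 4: a=-4, c=M4/2=4107/380, d=(M5−M4)/(6·1)=-1369/380, b=Δ4−h4·(2M4+M5)/6=-799/190
t_q=3/4 → seg 0, τ=3/4; S=-2+754/95·τ+0·τ²+-184/95·τ³=2383/760

  seg 0: a=-2 b=754/95 c=0 d=-184/95
  seg 1: a=4 b=202/95 c=-552/95 d=1329/760
  seg 2: a=-1 b=-5/38 c=1779/380 d=-503/380
  seg 3: a=5 b=-2957/380 c=-687/95 d=457/76
  seg 4: a=-4 b=-799/190 c=4107/380 d=-1369/380
S(3/4) = 2383/760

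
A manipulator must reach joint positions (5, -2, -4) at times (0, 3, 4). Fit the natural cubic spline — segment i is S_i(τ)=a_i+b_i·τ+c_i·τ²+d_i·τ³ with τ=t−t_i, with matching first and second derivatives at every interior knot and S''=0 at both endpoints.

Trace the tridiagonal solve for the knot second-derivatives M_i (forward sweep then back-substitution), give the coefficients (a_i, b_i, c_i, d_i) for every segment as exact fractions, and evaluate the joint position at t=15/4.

Δ: Δ0=-7/3, Δ1=-2
row 1: diag=8, rhs=2; c'=1/8, d'=1/4
back: M1=1/4
M: M0=0, M1=1/4, M2=0
seg 0: a=5, c=M0/2=0, d=(M1−M0)/(6·3)=1/72, b=Δ0−h0·(2M0+M1)/6=-59/24
seg 1: a=-2, c=M1/2=1/8, d=(M2−M1)/(6·1)=-1/24, b=Δ1−h1·(2M1+M2)/6=-25/12
t_q=15/4 → seg 1, τ=3/4; S=-2+-25/12·τ+1/8·τ²+-1/24·τ³=-1797/512

  seg 0: a=5 b=-59/24 c=0 d=1/72
  seg 1: a=-2 b=-25/12 c=1/8 d=-1/24
S(15/4) = -1797/512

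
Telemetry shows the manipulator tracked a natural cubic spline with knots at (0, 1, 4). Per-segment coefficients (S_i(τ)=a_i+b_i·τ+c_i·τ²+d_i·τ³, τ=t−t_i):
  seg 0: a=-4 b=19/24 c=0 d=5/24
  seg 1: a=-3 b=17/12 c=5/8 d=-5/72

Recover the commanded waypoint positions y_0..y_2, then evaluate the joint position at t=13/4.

y_0=-4 y_1=-3 y_2=5
S(13/4) = 1311/512

y_0 = S_0(0) = a_0 = -4
y_1 = S_1(0) = a_1 = -3
y_2 = S_1(3) = 5
t_q=13/4 is in segment 1 (τ=9/4); S_1(τ)=1311/512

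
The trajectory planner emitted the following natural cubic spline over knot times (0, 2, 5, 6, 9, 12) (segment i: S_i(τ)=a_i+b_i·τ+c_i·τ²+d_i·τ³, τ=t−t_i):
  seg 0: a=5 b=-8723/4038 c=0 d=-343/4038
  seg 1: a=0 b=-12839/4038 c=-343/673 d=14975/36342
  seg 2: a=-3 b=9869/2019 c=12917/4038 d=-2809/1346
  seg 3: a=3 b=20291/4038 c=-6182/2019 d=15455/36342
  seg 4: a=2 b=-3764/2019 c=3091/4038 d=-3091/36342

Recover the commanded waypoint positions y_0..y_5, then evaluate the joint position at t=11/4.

y_0 = S_0(0) = a_0 = 5
y_1 = S_1(0) = a_1 = 0
y_2 = S_2(0) = a_2 = -3
y_3 = S_3(0) = a_3 = 3
y_4 = S_4(0) = a_4 = 2
y_5 = S_4(3) = 1
t_q=11/4 is in segment 1 (τ=3/4); S_1(τ)=-215145/86144

y_0=5 y_1=0 y_2=-3 y_3=3 y_4=2 y_5=1
S(11/4) = -215145/86144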